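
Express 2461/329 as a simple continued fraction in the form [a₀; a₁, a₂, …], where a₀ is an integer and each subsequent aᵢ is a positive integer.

[7; 2, 12, 6, 2]

Apply division with remainder until the remainder is 0:
2461 ÷ 329 → quotient 7, remainder 158
329 ÷ 158 → quotient 2, remainder 13
158 ÷ 13 → quotient 12, remainder 2
13 ÷ 2 → quotient 6, remainder 1
2 ÷ 1 → quotient 2, remainder 0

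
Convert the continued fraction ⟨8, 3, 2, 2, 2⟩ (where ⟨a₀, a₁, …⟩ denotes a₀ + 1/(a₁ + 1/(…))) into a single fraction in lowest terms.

a_0 = 8: 8/1
a_1 = 3: 25/3
a_2 = 2: 58/7
a_3 = 2: 141/17
a_4 = 2: 340/41

340/41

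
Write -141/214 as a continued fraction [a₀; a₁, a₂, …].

-141 ÷ 214 → quotient -1, remainder 73
214 ÷ 73 → quotient 2, remainder 68
73 ÷ 68 → quotient 1, remainder 5
68 ÷ 5 → quotient 13, remainder 3
5 ÷ 3 → quotient 1, remainder 2
3 ÷ 2 → quotient 1, remainder 1
2 ÷ 1 → quotient 2, remainder 0

[-1; 2, 1, 13, 1, 1, 2]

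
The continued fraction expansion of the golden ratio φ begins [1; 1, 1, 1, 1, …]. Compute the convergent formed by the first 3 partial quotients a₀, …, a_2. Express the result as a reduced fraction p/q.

3/2

Start with 1.
1 + 1/(1/1) = 1 + 1/1 = 2/1
1 + 1/(2/1) = 1 + 1/2 = 3/2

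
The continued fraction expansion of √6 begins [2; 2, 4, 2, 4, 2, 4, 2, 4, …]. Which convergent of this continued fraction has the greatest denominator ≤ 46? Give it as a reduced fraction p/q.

49/20

List convergents until the denominator exceeds the bound:
a_0 = 2: 2/1  (≤ bound)
a_1 = 2: 5/2  (≤ bound)
a_2 = 4: 22/9  (≤ bound)
a_3 = 2: 49/20  (≤ bound)
a_4 = 4: 218/89  (> 46, stop)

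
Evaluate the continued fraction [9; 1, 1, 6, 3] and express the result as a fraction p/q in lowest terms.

Use the convergent recurrence hₖ = aₖ·hₖ₋₁ + hₖ₋₂ (and likewise for the denominators kₖ):
a_0 = 9: 9/1
a_1 = 1: 10/1
a_2 = 1: 19/2
a_3 = 6: 124/13
a_4 = 3: 391/41

391/41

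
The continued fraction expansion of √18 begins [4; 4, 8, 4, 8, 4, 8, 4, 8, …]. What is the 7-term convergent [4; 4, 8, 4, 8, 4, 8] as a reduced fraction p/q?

161564/38081

Build up convergents one term at a time:
a_0 = 4: 4/1
a_1 = 4: 17/4
a_2 = 8: 140/33
a_3 = 4: 577/136
a_4 = 8: 4756/1121
a_5 = 4: 19601/4620
a_6 = 8: 161564/38081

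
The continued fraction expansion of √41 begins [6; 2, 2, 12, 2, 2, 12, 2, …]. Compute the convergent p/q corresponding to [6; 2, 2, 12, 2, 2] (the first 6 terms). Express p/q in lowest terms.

Compute successive convergents:
a_0 = 6: 6/1
a_1 = 2: 13/2
a_2 = 2: 32/5
a_3 = 12: 397/62
a_4 = 2: 826/129
a_5 = 2: 2049/320

2049/320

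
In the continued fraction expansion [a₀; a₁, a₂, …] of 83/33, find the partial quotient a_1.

Apply division with remainder until the remainder is 0:
83 = 2·33 + 17, so a_0 = 2
33 = 1·17 + 16, so a_1 = 1

1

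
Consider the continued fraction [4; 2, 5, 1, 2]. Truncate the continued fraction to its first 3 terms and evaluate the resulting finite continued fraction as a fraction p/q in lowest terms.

49/11

Start with 5.
2 + 1/(5/1) = 2 + 1/5 = 11/5
4 + 1/(11/5) = 4 + 5/11 = 49/11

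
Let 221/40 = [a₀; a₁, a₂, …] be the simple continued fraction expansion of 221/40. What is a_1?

Apply division with remainder until the remainder is 0:
⌊221/40⌋ = 5, remainder 21
⌊40/21⌋ = 1, remainder 19

1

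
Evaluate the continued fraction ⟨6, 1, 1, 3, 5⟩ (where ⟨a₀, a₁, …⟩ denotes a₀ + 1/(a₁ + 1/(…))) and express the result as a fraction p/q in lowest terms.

Start with 5.
3 + 1/(5/1) = 3 + 1/5 = 16/5
1 + 1/(16/5) = 1 + 5/16 = 21/16
1 + 1/(21/16) = 1 + 16/21 = 37/21
6 + 1/(37/21) = 6 + 21/37 = 243/37

243/37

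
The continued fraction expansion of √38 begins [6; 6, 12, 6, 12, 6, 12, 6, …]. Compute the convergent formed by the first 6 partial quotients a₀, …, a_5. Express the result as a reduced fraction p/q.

202501/32850

Build up convergents one term at a time:
a_0 = 6: 6/1
a_1 = 6: 37/6
a_2 = 12: 450/73
a_3 = 6: 2737/444
a_4 = 12: 33294/5401
a_5 = 6: 202501/32850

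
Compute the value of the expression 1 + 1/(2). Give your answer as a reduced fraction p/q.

a_0 = 1: 1/1
a_1 = 2: 3/2

3/2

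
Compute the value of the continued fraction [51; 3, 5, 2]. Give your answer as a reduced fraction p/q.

Start with 2.
5 + 1/(2/1) = 5 + 1/2 = 11/2
3 + 1/(11/2) = 3 + 2/11 = 35/11
51 + 1/(35/11) = 51 + 11/35 = 1796/35

1796/35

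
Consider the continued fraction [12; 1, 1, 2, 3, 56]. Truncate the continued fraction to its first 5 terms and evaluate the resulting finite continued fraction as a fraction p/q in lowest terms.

214/17

Collapse the nested fraction from the inside out:
Start with 3.
2 + 1/(3/1) = 2 + 1/3 = 7/3
1 + 1/(7/3) = 1 + 3/7 = 10/7
1 + 1/(10/7) = 1 + 7/10 = 17/10
12 + 1/(17/10) = 12 + 10/17 = 214/17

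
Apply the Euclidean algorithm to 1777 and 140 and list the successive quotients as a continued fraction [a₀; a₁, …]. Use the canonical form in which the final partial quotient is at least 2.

1777 = 12·140 + 97, so a_0 = 12
140 = 1·97 + 43, so a_1 = 1
97 = 2·43 + 11, so a_2 = 2
43 = 3·11 + 10, so a_3 = 3
11 = 1·10 + 1, so a_4 = 1
10 = 10·1 + 0, so a_5 = 10

[12; 1, 2, 3, 1, 10]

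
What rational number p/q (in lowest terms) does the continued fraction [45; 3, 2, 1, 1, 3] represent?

Start with 3.
1 + 1/(3/1) = 1 + 1/3 = 4/3
1 + 1/(4/3) = 1 + 3/4 = 7/4
2 + 1/(7/4) = 2 + 4/7 = 18/7
3 + 1/(18/7) = 3 + 7/18 = 61/18
45 + 1/(61/18) = 45 + 18/61 = 2763/61

2763/61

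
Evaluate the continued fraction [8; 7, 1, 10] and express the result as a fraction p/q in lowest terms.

Compute successive convergents:
a_0 = 8: 8/1
a_1 = 7: 57/7
a_2 = 1: 65/8
a_3 = 10: 707/87

707/87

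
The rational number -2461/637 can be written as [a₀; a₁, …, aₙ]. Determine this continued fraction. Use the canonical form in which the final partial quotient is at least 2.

-2461 = -4·637 + 87, so a_0 = -4
637 = 7·87 + 28, so a_1 = 7
87 = 3·28 + 3, so a_2 = 3
28 = 9·3 + 1, so a_3 = 9
3 = 3·1 + 0, so a_4 = 3

[-4; 7, 3, 9, 3]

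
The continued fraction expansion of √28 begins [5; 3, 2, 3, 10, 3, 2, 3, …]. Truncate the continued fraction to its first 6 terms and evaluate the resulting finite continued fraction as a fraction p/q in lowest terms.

Start with 3.
10 + 1/(3/1) = 10 + 1/3 = 31/3
3 + 1/(31/3) = 3 + 3/31 = 96/31
2 + 1/(96/31) = 2 + 31/96 = 223/96
3 + 1/(223/96) = 3 + 96/223 = 765/223
5 + 1/(765/223) = 5 + 223/765 = 4048/765

4048/765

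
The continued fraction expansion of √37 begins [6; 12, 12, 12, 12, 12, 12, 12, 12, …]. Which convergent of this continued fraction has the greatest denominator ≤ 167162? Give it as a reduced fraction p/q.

128766/21169

a_0 = 6: 6/1  (≤ bound)
a_1 = 12: 73/12  (≤ bound)
a_2 = 12: 882/145  (≤ bound)
a_3 = 12: 10657/1752  (≤ bound)
a_4 = 12: 128766/21169  (≤ bound)
a_5 = 12: 1555849/255780  (> 167162, stop)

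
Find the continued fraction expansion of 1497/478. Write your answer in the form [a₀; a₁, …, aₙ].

[3; 7, 1, 1, 2, 2, 1, 3]

1497 ÷ 478 → quotient 3, remainder 63
478 ÷ 63 → quotient 7, remainder 37
63 ÷ 37 → quotient 1, remainder 26
37 ÷ 26 → quotient 1, remainder 11
26 ÷ 11 → quotient 2, remainder 4
11 ÷ 4 → quotient 2, remainder 3
4 ÷ 3 → quotient 1, remainder 1
3 ÷ 1 → quotient 3, remainder 0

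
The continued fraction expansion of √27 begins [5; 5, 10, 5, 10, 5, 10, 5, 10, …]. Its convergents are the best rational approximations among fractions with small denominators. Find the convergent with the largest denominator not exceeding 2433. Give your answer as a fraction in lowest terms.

1351/260

List convergents until the denominator exceeds the bound:
a_0 = 5: 5/1  (≤ bound)
a_1 = 5: 26/5  (≤ bound)
a_2 = 10: 265/51  (≤ bound)
a_3 = 5: 1351/260  (≤ bound)
a_4 = 10: 13775/2651  (> 2433, stop)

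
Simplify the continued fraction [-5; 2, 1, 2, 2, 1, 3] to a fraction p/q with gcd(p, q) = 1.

Starting at the tail and folding back:
Start with 3.
1 + 1/(3/1) = 1 + 1/3 = 4/3
2 + 1/(4/3) = 2 + 3/4 = 11/4
2 + 1/(11/4) = 2 + 4/11 = 26/11
1 + 1/(26/11) = 1 + 11/26 = 37/26
2 + 1/(37/26) = 2 + 26/37 = 100/37
-5 + 1/(100/37) = -5 + 37/100 = -463/100

-463/100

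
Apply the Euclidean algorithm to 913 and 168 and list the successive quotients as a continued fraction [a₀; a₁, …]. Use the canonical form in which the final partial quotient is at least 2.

913 = 5·168 + 73, so a_0 = 5
168 = 2·73 + 22, so a_1 = 2
73 = 3·22 + 7, so a_2 = 3
22 = 3·7 + 1, so a_3 = 3
7 = 7·1 + 0, so a_4 = 7

[5; 2, 3, 3, 7]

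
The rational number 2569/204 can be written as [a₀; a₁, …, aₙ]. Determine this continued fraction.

Repeatedly divide and take the remainder:
2569 = 12·204 + 121, so a_0 = 12
204 = 1·121 + 83, so a_1 = 1
121 = 1·83 + 38, so a_2 = 1
83 = 2·38 + 7, so a_3 = 2
38 = 5·7 + 3, so a_4 = 5
7 = 2·3 + 1, so a_5 = 2
3 = 3·1 + 0, so a_6 = 3

[12; 1, 1, 2, 5, 2, 3]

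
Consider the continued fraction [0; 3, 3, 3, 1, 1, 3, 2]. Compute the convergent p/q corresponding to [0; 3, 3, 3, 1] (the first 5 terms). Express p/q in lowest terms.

13/43

Start with 1.
3 + 1/(1/1) = 3 + 1/1 = 4/1
3 + 1/(4/1) = 3 + 1/4 = 13/4
3 + 1/(13/4) = 3 + 4/13 = 43/13
0 + 1/(43/13) = 0 + 13/43 = 13/43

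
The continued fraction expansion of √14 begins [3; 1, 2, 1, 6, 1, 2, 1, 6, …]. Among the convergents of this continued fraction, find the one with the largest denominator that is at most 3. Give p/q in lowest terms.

11/3

a_0 = 3: 3/1  (≤ bound)
a_1 = 1: 4/1  (≤ bound)
a_2 = 2: 11/3  (≤ bound)
a_3 = 1: 15/4  (> 3, stop)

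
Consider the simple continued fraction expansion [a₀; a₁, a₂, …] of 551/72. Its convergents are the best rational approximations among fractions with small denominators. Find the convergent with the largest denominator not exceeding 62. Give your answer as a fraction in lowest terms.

a_0 = 7: 7/1  (≤ bound)
a_1 = 1: 8/1  (≤ bound)
a_2 = 1: 15/2  (≤ bound)
a_3 = 1: 23/3  (≤ bound)
a_4 = 7: 176/23  (≤ bound)
a_5 = 3: 551/72  (> 62, stop)

176/23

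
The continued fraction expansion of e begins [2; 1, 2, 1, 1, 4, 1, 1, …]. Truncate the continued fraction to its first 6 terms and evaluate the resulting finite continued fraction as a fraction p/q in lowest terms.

a_0 = 2: 2/1
a_1 = 1: 3/1
a_2 = 2: 8/3
a_3 = 1: 11/4
a_4 = 1: 19/7
a_5 = 4: 87/32

87/32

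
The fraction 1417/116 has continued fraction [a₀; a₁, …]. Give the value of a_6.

2

1417 ÷ 116 → quotient 12, remainder 25
116 ÷ 25 → quotient 4, remainder 16
25 ÷ 16 → quotient 1, remainder 9
16 ÷ 9 → quotient 1, remainder 7
9 ÷ 7 → quotient 1, remainder 2
7 ÷ 2 → quotient 3, remainder 1
2 ÷ 1 → quotient 2, remainder 0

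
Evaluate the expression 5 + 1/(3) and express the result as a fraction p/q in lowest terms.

Start with 3.
5 + 1/(3/1) = 5 + 1/3 = 16/3

16/3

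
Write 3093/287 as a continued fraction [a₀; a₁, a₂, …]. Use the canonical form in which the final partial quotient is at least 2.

Repeatedly divide and take the remainder:
3093 ÷ 287 → quotient 10, remainder 223
287 ÷ 223 → quotient 1, remainder 64
223 ÷ 64 → quotient 3, remainder 31
64 ÷ 31 → quotient 2, remainder 2
31 ÷ 2 → quotient 15, remainder 1
2 ÷ 1 → quotient 2, remainder 0

[10; 1, 3, 2, 15, 2]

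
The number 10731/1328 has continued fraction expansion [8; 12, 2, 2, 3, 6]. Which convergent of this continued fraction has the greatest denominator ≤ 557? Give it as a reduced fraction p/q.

1705/211

a_0 = 8: 8/1  (≤ bound)
a_1 = 12: 97/12  (≤ bound)
a_2 = 2: 202/25  (≤ bound)
a_3 = 2: 501/62  (≤ bound)
a_4 = 3: 1705/211  (≤ bound)
a_5 = 6: 10731/1328  (> 557, stop)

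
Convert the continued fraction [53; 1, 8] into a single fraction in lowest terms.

485/9

a_0 = 53: 53/1
a_1 = 1: 54/1
a_2 = 8: 485/9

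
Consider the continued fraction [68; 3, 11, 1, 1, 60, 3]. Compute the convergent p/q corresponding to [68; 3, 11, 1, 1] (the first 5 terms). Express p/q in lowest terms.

Build up convergents one term at a time:
a_0 = 68: 68/1
a_1 = 3: 205/3
a_2 = 11: 2323/34
a_3 = 1: 2528/37
a_4 = 1: 4851/71

4851/71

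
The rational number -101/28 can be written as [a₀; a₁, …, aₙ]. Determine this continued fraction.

[-4; 2, 1, 1, 5]

-101 ÷ 28 → quotient -4, remainder 11
28 ÷ 11 → quotient 2, remainder 6
11 ÷ 6 → quotient 1, remainder 5
6 ÷ 5 → quotient 1, remainder 1
5 ÷ 1 → quotient 5, remainder 0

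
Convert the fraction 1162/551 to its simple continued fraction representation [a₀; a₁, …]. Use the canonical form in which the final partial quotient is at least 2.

Apply division with remainder until the remainder is 0:
1162 = 2·551 + 60, so a_0 = 2
551 = 9·60 + 11, so a_1 = 9
60 = 5·11 + 5, so a_2 = 5
11 = 2·5 + 1, so a_3 = 2
5 = 5·1 + 0, so a_4 = 5

[2; 9, 5, 2, 5]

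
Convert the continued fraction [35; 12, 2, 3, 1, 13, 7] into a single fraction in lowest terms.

382832/10913

Start with 7.
13 + 1/(7/1) = 13 + 1/7 = 92/7
1 + 1/(92/7) = 1 + 7/92 = 99/92
3 + 1/(99/92) = 3 + 92/99 = 389/99
2 + 1/(389/99) = 2 + 99/389 = 877/389
12 + 1/(877/389) = 12 + 389/877 = 10913/877
35 + 1/(10913/877) = 35 + 877/10913 = 382832/10913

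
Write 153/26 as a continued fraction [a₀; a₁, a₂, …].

[5; 1, 7, 1, 2]

⌊153/26⌋ = 5, remainder 23
⌊26/23⌋ = 1, remainder 3
⌊23/3⌋ = 7, remainder 2
⌊3/2⌋ = 1, remainder 1
⌊2/1⌋ = 2, remainder 0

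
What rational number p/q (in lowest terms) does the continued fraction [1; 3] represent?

4/3

Start with 3.
1 + 1/(3/1) = 1 + 1/3 = 4/3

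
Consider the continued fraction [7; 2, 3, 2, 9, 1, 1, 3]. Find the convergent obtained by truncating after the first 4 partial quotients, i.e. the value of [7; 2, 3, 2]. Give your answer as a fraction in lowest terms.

119/16

Use the convergent recurrence hₖ = aₖ·hₖ₋₁ + hₖ₋₂ (and likewise for the denominators kₖ):
a_0 = 7: 7/1
a_1 = 2: 15/2
a_2 = 3: 52/7
a_3 = 2: 119/16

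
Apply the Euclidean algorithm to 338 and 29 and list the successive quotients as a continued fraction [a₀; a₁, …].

[11; 1, 1, 1, 9]

338 = 11·29 + 19, so a_0 = 11
29 = 1·19 + 10, so a_1 = 1
19 = 1·10 + 9, so a_2 = 1
10 = 1·9 + 1, so a_3 = 1
9 = 9·1 + 0, so a_4 = 9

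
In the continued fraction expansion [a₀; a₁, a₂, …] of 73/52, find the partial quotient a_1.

2

⌊73/52⌋ = 1, remainder 21
⌊52/21⌋ = 2, remainder 10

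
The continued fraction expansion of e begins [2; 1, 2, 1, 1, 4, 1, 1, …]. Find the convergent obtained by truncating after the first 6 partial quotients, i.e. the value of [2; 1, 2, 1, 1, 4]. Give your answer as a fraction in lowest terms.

Work from the innermost term outward:
Start with 4.
1 + 1/(4/1) = 1 + 1/4 = 5/4
1 + 1/(5/4) = 1 + 4/5 = 9/5
2 + 1/(9/5) = 2 + 5/9 = 23/9
1 + 1/(23/9) = 1 + 9/23 = 32/23
2 + 1/(32/23) = 2 + 23/32 = 87/32

87/32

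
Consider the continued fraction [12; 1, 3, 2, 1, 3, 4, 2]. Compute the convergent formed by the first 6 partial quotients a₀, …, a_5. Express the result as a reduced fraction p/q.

613/48

Start with 3.
1 + 1/(3/1) = 1 + 1/3 = 4/3
2 + 1/(4/3) = 2 + 3/4 = 11/4
3 + 1/(11/4) = 3 + 4/11 = 37/11
1 + 1/(37/11) = 1 + 11/37 = 48/37
12 + 1/(48/37) = 12 + 37/48 = 613/48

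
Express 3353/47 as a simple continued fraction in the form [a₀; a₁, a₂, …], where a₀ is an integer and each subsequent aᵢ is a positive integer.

[71; 2, 1, 15]

Repeatedly divide and take the remainder:
3353 = 71·47 + 16, so a_0 = 71
47 = 2·16 + 15, so a_1 = 2
16 = 1·15 + 1, so a_2 = 1
15 = 15·1 + 0, so a_3 = 15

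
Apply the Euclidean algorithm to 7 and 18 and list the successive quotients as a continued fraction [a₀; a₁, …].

Apply division with remainder until the remainder is 0:
⌊7/18⌋ = 0, remainder 7
⌊18/7⌋ = 2, remainder 4
⌊7/4⌋ = 1, remainder 3
⌊4/3⌋ = 1, remainder 1
⌊3/1⌋ = 3, remainder 0

[0; 2, 1, 1, 3]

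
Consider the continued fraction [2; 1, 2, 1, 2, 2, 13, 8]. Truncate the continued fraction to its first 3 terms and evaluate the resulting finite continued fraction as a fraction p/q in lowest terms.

a_0 = 2: 2/1
a_1 = 1: 3/1
a_2 = 2: 8/3

8/3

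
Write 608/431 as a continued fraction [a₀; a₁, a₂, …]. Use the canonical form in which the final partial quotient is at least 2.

Run the Euclidean algorithm, recording each quotient:
⌊608/431⌋ = 1, remainder 177
⌊431/177⌋ = 2, remainder 77
⌊177/77⌋ = 2, remainder 23
⌊77/23⌋ = 3, remainder 8
⌊23/8⌋ = 2, remainder 7
⌊8/7⌋ = 1, remainder 1
⌊7/1⌋ = 7, remainder 0

[1; 2, 2, 3, 2, 1, 7]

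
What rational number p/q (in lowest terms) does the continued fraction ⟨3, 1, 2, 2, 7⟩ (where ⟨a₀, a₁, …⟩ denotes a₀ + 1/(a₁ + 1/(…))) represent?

a_0 = 3: 3/1
a_1 = 1: 4/1
a_2 = 2: 11/3
a_3 = 2: 26/7
a_4 = 7: 193/52

193/52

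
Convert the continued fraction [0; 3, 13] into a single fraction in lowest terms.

13/40

Start with 13.
3 + 1/(13/1) = 3 + 1/13 = 40/13
0 + 1/(40/13) = 0 + 13/40 = 13/40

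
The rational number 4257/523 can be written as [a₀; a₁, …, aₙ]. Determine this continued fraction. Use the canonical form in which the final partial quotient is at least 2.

Run the Euclidean algorithm, recording each quotient:
4257 = 8·523 + 73, so a_0 = 8
523 = 7·73 + 12, so a_1 = 7
73 = 6·12 + 1, so a_2 = 6
12 = 12·1 + 0, so a_3 = 12

[8; 7, 6, 12]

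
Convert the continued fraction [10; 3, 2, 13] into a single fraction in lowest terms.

Build up convergents one term at a time:
a_0 = 10: 10/1
a_1 = 3: 31/3
a_2 = 2: 72/7
a_3 = 13: 967/94

967/94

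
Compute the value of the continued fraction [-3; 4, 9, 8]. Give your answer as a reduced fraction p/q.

Start with 8.
9 + 1/(8/1) = 9 + 1/8 = 73/8
4 + 1/(73/8) = 4 + 8/73 = 300/73
-3 + 1/(300/73) = -3 + 73/300 = -827/300

-827/300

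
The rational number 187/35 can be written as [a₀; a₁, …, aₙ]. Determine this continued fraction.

187 = 5·35 + 12, so a_0 = 5
35 = 2·12 + 11, so a_1 = 2
12 = 1·11 + 1, so a_2 = 1
11 = 11·1 + 0, so a_3 = 11

[5; 2, 1, 11]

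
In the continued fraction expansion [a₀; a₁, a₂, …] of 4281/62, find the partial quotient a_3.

2

4281 ÷ 62 → quotient 69, remainder 3
62 ÷ 3 → quotient 20, remainder 2
3 ÷ 2 → quotient 1, remainder 1
2 ÷ 1 → quotient 2, remainder 0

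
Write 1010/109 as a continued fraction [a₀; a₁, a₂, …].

[9; 3, 1, 3, 7]

⌊1010/109⌋ = 9, remainder 29
⌊109/29⌋ = 3, remainder 22
⌊29/22⌋ = 1, remainder 7
⌊22/7⌋ = 3, remainder 1
⌊7/1⌋ = 7, remainder 0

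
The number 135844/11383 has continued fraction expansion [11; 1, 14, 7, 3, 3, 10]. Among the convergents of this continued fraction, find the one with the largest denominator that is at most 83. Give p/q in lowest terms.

a_0 = 11: 11/1  (≤ bound)
a_1 = 1: 12/1  (≤ bound)
a_2 = 14: 179/15  (≤ bound)
a_3 = 7: 1265/106  (> 83, stop)

179/15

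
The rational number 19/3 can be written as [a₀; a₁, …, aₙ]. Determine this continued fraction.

19 = 6·3 + 1, so a_0 = 6
3 = 3·1 + 0, so a_1 = 3

[6; 3]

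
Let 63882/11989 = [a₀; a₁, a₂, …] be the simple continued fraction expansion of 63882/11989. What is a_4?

2

63882 ÷ 11989 → quotient 5, remainder 3937
11989 ÷ 3937 → quotient 3, remainder 178
3937 ÷ 178 → quotient 22, remainder 21
178 ÷ 21 → quotient 8, remainder 10
21 ÷ 10 → quotient 2, remainder 1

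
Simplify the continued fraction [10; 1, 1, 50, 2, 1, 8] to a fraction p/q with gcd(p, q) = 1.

27775/2644

a_0 = 10: 10/1
a_1 = 1: 11/1
a_2 = 1: 21/2
a_3 = 50: 1061/101
a_4 = 2: 2143/204
a_5 = 1: 3204/305
a_6 = 8: 27775/2644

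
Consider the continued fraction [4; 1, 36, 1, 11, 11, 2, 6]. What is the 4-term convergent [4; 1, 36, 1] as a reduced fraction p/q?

Start with 1.
36 + 1/(1/1) = 36 + 1/1 = 37/1
1 + 1/(37/1) = 1 + 1/37 = 38/37
4 + 1/(38/37) = 4 + 37/38 = 189/38

189/38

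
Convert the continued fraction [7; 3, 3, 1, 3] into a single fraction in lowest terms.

Use the convergent recurrence hₖ = aₖ·hₖ₋₁ + hₖ₋₂ (and likewise for the denominators kₖ):
a_0 = 7: 7/1
a_1 = 3: 22/3
a_2 = 3: 73/10
a_3 = 1: 95/13
a_4 = 3: 358/49

358/49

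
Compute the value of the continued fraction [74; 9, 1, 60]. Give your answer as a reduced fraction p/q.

Start with 60.
1 + 1/(60/1) = 1 + 1/60 = 61/60
9 + 1/(61/60) = 9 + 60/61 = 609/61
74 + 1/(609/61) = 74 + 61/609 = 45127/609

45127/609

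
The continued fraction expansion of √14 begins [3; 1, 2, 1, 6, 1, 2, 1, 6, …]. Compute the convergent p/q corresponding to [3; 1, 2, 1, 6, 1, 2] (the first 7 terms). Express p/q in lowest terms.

333/89

Start with 2.
1 + 1/(2/1) = 1 + 1/2 = 3/2
6 + 1/(3/2) = 6 + 2/3 = 20/3
1 + 1/(20/3) = 1 + 3/20 = 23/20
2 + 1/(23/20) = 2 + 20/23 = 66/23
1 + 1/(66/23) = 1 + 23/66 = 89/66
3 + 1/(89/66) = 3 + 66/89 = 333/89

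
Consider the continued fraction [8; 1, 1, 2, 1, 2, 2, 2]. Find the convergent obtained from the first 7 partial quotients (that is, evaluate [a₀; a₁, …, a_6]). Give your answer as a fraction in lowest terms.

a_0 = 8: 8/1
a_1 = 1: 9/1
a_2 = 1: 17/2
a_3 = 2: 43/5
a_4 = 1: 60/7
a_5 = 2: 163/19
a_6 = 2: 386/45

386/45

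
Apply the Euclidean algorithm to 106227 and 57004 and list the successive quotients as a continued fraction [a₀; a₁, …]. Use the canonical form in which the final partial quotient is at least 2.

106227 ÷ 57004 → quotient 1, remainder 49223
57004 ÷ 49223 → quotient 1, remainder 7781
49223 ÷ 7781 → quotient 6, remainder 2537
7781 ÷ 2537 → quotient 3, remainder 170
2537 ÷ 170 → quotient 14, remainder 157
170 ÷ 157 → quotient 1, remainder 13
157 ÷ 13 → quotient 12, remainder 1
13 ÷ 1 → quotient 13, remainder 0

[1; 1, 6, 3, 14, 1, 12, 13]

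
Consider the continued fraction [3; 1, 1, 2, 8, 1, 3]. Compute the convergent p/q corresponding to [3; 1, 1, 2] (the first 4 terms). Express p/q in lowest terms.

Starting at the tail and folding back:
Start with 2.
1 + 1/(2/1) = 1 + 1/2 = 3/2
1 + 1/(3/2) = 1 + 2/3 = 5/3
3 + 1/(5/3) = 3 + 3/5 = 18/5

18/5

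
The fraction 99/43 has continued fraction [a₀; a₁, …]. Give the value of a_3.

99 ÷ 43 → quotient 2, remainder 13
43 ÷ 13 → quotient 3, remainder 4
13 ÷ 4 → quotient 3, remainder 1
4 ÷ 1 → quotient 4, remainder 0

4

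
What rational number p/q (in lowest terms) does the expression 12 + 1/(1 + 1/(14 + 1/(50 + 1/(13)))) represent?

Start with 13.
50 + 1/(13/1) = 50 + 1/13 = 651/13
14 + 1/(651/13) = 14 + 13/651 = 9127/651
1 + 1/(9127/651) = 1 + 651/9127 = 9778/9127
12 + 1/(9778/9127) = 12 + 9127/9778 = 126463/9778

126463/9778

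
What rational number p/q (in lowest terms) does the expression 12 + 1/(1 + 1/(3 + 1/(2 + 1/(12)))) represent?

1431/112

a_0 = 12: 12/1
a_1 = 1: 13/1
a_2 = 3: 51/4
a_3 = 2: 115/9
a_4 = 12: 1431/112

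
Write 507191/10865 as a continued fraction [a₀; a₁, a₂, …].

[46; 1, 2, 7, 3, 10, 1, 13]

⌊507191/10865⌋ = 46, remainder 7401
⌊10865/7401⌋ = 1, remainder 3464
⌊7401/3464⌋ = 2, remainder 473
⌊3464/473⌋ = 7, remainder 153
⌊473/153⌋ = 3, remainder 14
⌊153/14⌋ = 10, remainder 13
⌊14/13⌋ = 1, remainder 1
⌊13/1⌋ = 13, remainder 0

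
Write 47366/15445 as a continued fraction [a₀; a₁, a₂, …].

47366 ÷ 15445 → quotient 3, remainder 1031
15445 ÷ 1031 → quotient 14, remainder 1011
1031 ÷ 1011 → quotient 1, remainder 20
1011 ÷ 20 → quotient 50, remainder 11
20 ÷ 11 → quotient 1, remainder 9
11 ÷ 9 → quotient 1, remainder 2
9 ÷ 2 → quotient 4, remainder 1
2 ÷ 1 → quotient 2, remainder 0

[3; 14, 1, 50, 1, 1, 4, 2]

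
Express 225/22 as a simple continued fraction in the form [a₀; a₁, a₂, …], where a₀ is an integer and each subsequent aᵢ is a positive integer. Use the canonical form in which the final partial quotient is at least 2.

225 = 10·22 + 5, so a_0 = 10
22 = 4·5 + 2, so a_1 = 4
5 = 2·2 + 1, so a_2 = 2
2 = 2·1 + 0, so a_3 = 2

[10; 4, 2, 2]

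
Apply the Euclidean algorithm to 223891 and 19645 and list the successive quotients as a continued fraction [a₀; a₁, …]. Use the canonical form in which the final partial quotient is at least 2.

[11; 2, 1, 1, 12, 13, 2, 11]

⌊223891/19645⌋ = 11, remainder 7796
⌊19645/7796⌋ = 2, remainder 4053
⌊7796/4053⌋ = 1, remainder 3743
⌊4053/3743⌋ = 1, remainder 310
⌊3743/310⌋ = 12, remainder 23
⌊310/23⌋ = 13, remainder 11
⌊23/11⌋ = 2, remainder 1
⌊11/1⌋ = 11, remainder 0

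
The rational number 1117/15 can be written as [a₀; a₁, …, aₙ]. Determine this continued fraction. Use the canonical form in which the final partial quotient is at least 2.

[74; 2, 7]

1117 = 74·15 + 7, so a_0 = 74
15 = 2·7 + 1, so a_1 = 2
7 = 7·1 + 0, so a_2 = 7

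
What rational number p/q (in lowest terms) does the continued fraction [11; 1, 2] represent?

Start with 2.
1 + 1/(2/1) = 1 + 1/2 = 3/2
11 + 1/(3/2) = 11 + 2/3 = 35/3

35/3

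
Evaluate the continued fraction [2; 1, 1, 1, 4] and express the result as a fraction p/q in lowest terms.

Build up convergents one term at a time:
a_0 = 2: 2/1
a_1 = 1: 3/1
a_2 = 1: 5/2
a_3 = 1: 8/3
a_4 = 4: 37/14

37/14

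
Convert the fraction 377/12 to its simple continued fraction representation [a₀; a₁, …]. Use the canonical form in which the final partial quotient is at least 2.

Repeatedly divide and take the remainder:
377 ÷ 12 → quotient 31, remainder 5
12 ÷ 5 → quotient 2, remainder 2
5 ÷ 2 → quotient 2, remainder 1
2 ÷ 1 → quotient 2, remainder 0

[31; 2, 2, 2]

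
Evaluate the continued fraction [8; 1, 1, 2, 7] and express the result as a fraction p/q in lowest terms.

318/37

Start with 7.
2 + 1/(7/1) = 2 + 1/7 = 15/7
1 + 1/(15/7) = 1 + 7/15 = 22/15
1 + 1/(22/15) = 1 + 15/22 = 37/22
8 + 1/(37/22) = 8 + 22/37 = 318/37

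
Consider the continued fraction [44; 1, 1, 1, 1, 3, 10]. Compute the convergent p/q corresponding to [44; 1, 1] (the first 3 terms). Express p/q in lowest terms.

89/2

Start with 1.
1 + 1/(1/1) = 1 + 1/1 = 2/1
44 + 1/(2/1) = 44 + 1/2 = 89/2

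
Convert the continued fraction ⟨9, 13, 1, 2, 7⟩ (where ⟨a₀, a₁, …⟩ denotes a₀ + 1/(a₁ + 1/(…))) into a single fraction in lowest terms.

2731/301

Use the convergent recurrence hₖ = aₖ·hₖ₋₁ + hₖ₋₂ (and likewise for the denominators kₖ):
a_0 = 9: 9/1
a_1 = 13: 118/13
a_2 = 1: 127/14
a_3 = 2: 372/41
a_4 = 7: 2731/301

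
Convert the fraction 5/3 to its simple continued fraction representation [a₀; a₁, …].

5 = 1·3 + 2, so a_0 = 1
3 = 1·2 + 1, so a_1 = 1
2 = 2·1 + 0, so a_2 = 2

[1; 1, 2]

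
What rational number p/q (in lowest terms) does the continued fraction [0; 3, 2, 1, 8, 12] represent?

Start with 12.
8 + 1/(12/1) = 8 + 1/12 = 97/12
1 + 1/(97/12) = 1 + 12/97 = 109/97
2 + 1/(109/97) = 2 + 97/109 = 315/109
3 + 1/(315/109) = 3 + 109/315 = 1054/315
0 + 1/(1054/315) = 0 + 315/1054 = 315/1054

315/1054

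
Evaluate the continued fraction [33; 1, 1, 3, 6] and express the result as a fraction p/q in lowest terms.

Use the convergent recurrence hₖ = aₖ·hₖ₋₁ + hₖ₋₂ (and likewise for the denominators kₖ):
a_0 = 33: 33/1
a_1 = 1: 34/1
a_2 = 1: 67/2
a_3 = 3: 235/7
a_4 = 6: 1477/44

1477/44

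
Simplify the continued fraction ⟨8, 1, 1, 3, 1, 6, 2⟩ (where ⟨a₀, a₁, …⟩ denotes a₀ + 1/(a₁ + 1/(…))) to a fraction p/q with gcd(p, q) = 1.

Starting at the tail and folding back:
Start with 2.
6 + 1/(2/1) = 6 + 1/2 = 13/2
1 + 1/(13/2) = 1 + 2/13 = 15/13
3 + 1/(15/13) = 3 + 13/15 = 58/15
1 + 1/(58/15) = 1 + 15/58 = 73/58
1 + 1/(73/58) = 1 + 58/73 = 131/73
8 + 1/(131/73) = 8 + 73/131 = 1121/131

1121/131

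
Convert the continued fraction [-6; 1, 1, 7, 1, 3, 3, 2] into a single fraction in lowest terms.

a_0 = -6: -6/1
a_1 = 1: -5/1
a_2 = 1: -11/2
a_3 = 7: -82/15
a_4 = 1: -93/17
a_5 = 3: -361/66
a_6 = 3: -1176/215
a_7 = 2: -2713/496

-2713/496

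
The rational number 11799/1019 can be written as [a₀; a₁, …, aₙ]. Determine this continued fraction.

[11; 1, 1, 2, 1, 1, 1, 53]

Run the Euclidean algorithm, recording each quotient:
11799 = 11·1019 + 590, so a_0 = 11
1019 = 1·590 + 429, so a_1 = 1
590 = 1·429 + 161, so a_2 = 1
429 = 2·161 + 107, so a_3 = 2
161 = 1·107 + 54, so a_4 = 1
107 = 1·54 + 53, so a_5 = 1
54 = 1·53 + 1, so a_6 = 1
53 = 53·1 + 0, so a_7 = 53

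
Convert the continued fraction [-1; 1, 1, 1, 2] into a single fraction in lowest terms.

-3/8

Start with 2.
1 + 1/(2/1) = 1 + 1/2 = 3/2
1 + 1/(3/2) = 1 + 2/3 = 5/3
1 + 1/(5/3) = 1 + 3/5 = 8/5
-1 + 1/(8/5) = -1 + 5/8 = -3/8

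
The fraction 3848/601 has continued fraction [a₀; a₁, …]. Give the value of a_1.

Repeatedly divide and take the remainder:
3848 = 6·601 + 242, so a_0 = 6
601 = 2·242 + 117, so a_1 = 2

2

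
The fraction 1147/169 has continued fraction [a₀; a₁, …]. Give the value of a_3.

1

1147 ÷ 169 → quotient 6, remainder 133
169 ÷ 133 → quotient 1, remainder 36
133 ÷ 36 → quotient 3, remainder 25
36 ÷ 25 → quotient 1, remainder 11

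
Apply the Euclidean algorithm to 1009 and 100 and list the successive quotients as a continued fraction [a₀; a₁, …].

1009 ÷ 100 → quotient 10, remainder 9
100 ÷ 9 → quotient 11, remainder 1
9 ÷ 1 → quotient 9, remainder 0

[10; 11, 9]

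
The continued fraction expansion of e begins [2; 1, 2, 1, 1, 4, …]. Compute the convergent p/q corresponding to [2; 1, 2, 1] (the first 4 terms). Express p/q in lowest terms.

a_0 = 2: 2/1
a_1 = 1: 3/1
a_2 = 2: 8/3
a_3 = 1: 11/4

11/4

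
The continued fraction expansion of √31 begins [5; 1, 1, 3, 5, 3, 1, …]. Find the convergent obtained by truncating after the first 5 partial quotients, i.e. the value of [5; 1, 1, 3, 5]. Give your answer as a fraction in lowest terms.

206/37

Work from the innermost term outward:
Start with 5.
3 + 1/(5/1) = 3 + 1/5 = 16/5
1 + 1/(16/5) = 1 + 5/16 = 21/16
1 + 1/(21/16) = 1 + 16/21 = 37/21
5 + 1/(37/21) = 5 + 21/37 = 206/37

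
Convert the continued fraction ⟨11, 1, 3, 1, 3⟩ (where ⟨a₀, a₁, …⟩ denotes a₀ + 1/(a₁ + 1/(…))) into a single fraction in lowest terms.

224/19

Starting at the tail and folding back:
Start with 3.
1 + 1/(3/1) = 1 + 1/3 = 4/3
3 + 1/(4/3) = 3 + 3/4 = 15/4
1 + 1/(15/4) = 1 + 4/15 = 19/15
11 + 1/(19/15) = 11 + 15/19 = 224/19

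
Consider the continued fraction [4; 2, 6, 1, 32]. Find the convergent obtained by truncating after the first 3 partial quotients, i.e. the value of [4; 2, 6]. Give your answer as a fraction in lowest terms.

58/13

Start with 6.
2 + 1/(6/1) = 2 + 1/6 = 13/6
4 + 1/(13/6) = 4 + 6/13 = 58/13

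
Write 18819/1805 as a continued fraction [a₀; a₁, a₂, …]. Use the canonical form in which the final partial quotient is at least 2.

18819 ÷ 1805 → quotient 10, remainder 769
1805 ÷ 769 → quotient 2, remainder 267
769 ÷ 267 → quotient 2, remainder 235
267 ÷ 235 → quotient 1, remainder 32
235 ÷ 32 → quotient 7, remainder 11
32 ÷ 11 → quotient 2, remainder 10
11 ÷ 10 → quotient 1, remainder 1
10 ÷ 1 → quotient 10, remainder 0

[10; 2, 2, 1, 7, 2, 1, 10]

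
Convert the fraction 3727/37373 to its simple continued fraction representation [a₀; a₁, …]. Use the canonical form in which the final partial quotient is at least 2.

3727 ÷ 37373 → quotient 0, remainder 3727
37373 ÷ 3727 → quotient 10, remainder 103
3727 ÷ 103 → quotient 36, remainder 19
103 ÷ 19 → quotient 5, remainder 8
19 ÷ 8 → quotient 2, remainder 3
8 ÷ 3 → quotient 2, remainder 2
3 ÷ 2 → quotient 1, remainder 1
2 ÷ 1 → quotient 2, remainder 0

[0; 10, 36, 5, 2, 2, 1, 2]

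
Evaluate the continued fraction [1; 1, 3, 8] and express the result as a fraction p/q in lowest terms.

58/33

Start with 8.
3 + 1/(8/1) = 3 + 1/8 = 25/8
1 + 1/(25/8) = 1 + 8/25 = 33/25
1 + 1/(33/25) = 1 + 25/33 = 58/33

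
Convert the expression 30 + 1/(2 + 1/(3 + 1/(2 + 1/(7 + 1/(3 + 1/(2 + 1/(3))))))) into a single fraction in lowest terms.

90337/2968

a_0 = 30: 30/1
a_1 = 2: 61/2
a_2 = 3: 213/7
a_3 = 2: 487/16
a_4 = 7: 3622/119
a_5 = 3: 11353/373
a_6 = 2: 26328/865
a_7 = 3: 90337/2968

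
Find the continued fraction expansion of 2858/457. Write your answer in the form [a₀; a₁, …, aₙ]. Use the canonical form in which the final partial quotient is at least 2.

Repeatedly divide and take the remainder:
⌊2858/457⌋ = 6, remainder 116
⌊457/116⌋ = 3, remainder 109
⌊116/109⌋ = 1, remainder 7
⌊109/7⌋ = 15, remainder 4
⌊7/4⌋ = 1, remainder 3
⌊4/3⌋ = 1, remainder 1
⌊3/1⌋ = 3, remainder 0

[6; 3, 1, 15, 1, 1, 3]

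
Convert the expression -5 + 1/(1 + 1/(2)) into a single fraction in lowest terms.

-13/3

Start with 2.
1 + 1/(2/1) = 1 + 1/2 = 3/2
-5 + 1/(3/2) = -5 + 2/3 = -13/3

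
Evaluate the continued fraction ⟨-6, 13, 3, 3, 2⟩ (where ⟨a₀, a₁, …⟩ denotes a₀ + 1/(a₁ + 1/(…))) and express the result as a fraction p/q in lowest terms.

-1813/306

Start with 2.
3 + 1/(2/1) = 3 + 1/2 = 7/2
3 + 1/(7/2) = 3 + 2/7 = 23/7
13 + 1/(23/7) = 13 + 7/23 = 306/23
-6 + 1/(306/23) = -6 + 23/306 = -1813/306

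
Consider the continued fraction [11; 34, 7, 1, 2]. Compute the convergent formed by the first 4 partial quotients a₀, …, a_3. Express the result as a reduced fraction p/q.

a_0 = 11: 11/1
a_1 = 34: 375/34
a_2 = 7: 2636/239
a_3 = 1: 3011/273

3011/273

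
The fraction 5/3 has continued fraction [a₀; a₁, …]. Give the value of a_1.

1

⌊5/3⌋ = 1, remainder 2
⌊3/2⌋ = 1, remainder 1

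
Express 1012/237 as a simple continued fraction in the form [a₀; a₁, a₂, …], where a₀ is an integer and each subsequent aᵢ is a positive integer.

⌊1012/237⌋ = 4, remainder 64
⌊237/64⌋ = 3, remainder 45
⌊64/45⌋ = 1, remainder 19
⌊45/19⌋ = 2, remainder 7
⌊19/7⌋ = 2, remainder 5
⌊7/5⌋ = 1, remainder 2
⌊5/2⌋ = 2, remainder 1
⌊2/1⌋ = 2, remainder 0

[4; 3, 1, 2, 2, 1, 2, 2]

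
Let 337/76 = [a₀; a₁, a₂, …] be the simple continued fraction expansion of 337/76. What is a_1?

2

Repeatedly divide and take the remainder:
337 = 4·76 + 33, so a_0 = 4
76 = 2·33 + 10, so a_1 = 2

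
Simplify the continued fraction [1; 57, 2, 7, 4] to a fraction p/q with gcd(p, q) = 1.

3625/3563

Start with 4.
7 + 1/(4/1) = 7 + 1/4 = 29/4
2 + 1/(29/4) = 2 + 4/29 = 62/29
57 + 1/(62/29) = 57 + 29/62 = 3563/62
1 + 1/(3563/62) = 1 + 62/3563 = 3625/3563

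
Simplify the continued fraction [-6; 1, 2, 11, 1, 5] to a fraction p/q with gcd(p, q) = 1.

Starting at the tail and folding back:
Start with 5.
1 + 1/(5/1) = 1 + 1/5 = 6/5
11 + 1/(6/5) = 11 + 5/6 = 71/6
2 + 1/(71/6) = 2 + 6/71 = 148/71
1 + 1/(148/71) = 1 + 71/148 = 219/148
-6 + 1/(219/148) = -6 + 148/219 = -1166/219

-1166/219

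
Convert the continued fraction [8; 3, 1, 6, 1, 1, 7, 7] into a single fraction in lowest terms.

a_0 = 8: 8/1
a_1 = 3: 25/3
a_2 = 1: 33/4
a_3 = 6: 223/27
a_4 = 1: 256/31
a_5 = 1: 479/58
a_6 = 7: 3609/437
a_7 = 7: 25742/3117

25742/3117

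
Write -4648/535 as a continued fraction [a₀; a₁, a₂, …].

⌊-4648/535⌋ = -9, remainder 167
⌊535/167⌋ = 3, remainder 34
⌊167/34⌋ = 4, remainder 31
⌊34/31⌋ = 1, remainder 3
⌊31/3⌋ = 10, remainder 1
⌊3/1⌋ = 3, remainder 0

[-9; 3, 4, 1, 10, 3]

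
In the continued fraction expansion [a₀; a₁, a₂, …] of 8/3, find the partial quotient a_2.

8 ÷ 3 → quotient 2, remainder 2
3 ÷ 2 → quotient 1, remainder 1
2 ÷ 1 → quotient 2, remainder 0

2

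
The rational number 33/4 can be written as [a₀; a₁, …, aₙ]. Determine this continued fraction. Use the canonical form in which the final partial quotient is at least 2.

Apply division with remainder until the remainder is 0:
33 = 8·4 + 1, so a_0 = 8
4 = 4·1 + 0, so a_1 = 4

[8; 4]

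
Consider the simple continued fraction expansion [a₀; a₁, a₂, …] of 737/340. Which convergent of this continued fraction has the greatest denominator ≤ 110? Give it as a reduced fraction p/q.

List convergents until the denominator exceeds the bound:
a_0 = 2: 2/1  (≤ bound)
a_1 = 5: 11/5  (≤ bound)
a_2 = 1: 13/6  (≤ bound)
a_3 = 27: 362/167  (> 110, stop)

13/6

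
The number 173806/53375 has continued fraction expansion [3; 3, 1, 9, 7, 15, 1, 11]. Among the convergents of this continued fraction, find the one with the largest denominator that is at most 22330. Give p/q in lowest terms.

List convergents until the denominator exceeds the bound:
a_0 = 3: 3/1  (≤ bound)
a_1 = 3: 10/3  (≤ bound)
a_2 = 1: 13/4  (≤ bound)
a_3 = 9: 127/39  (≤ bound)
a_4 = 7: 902/277  (≤ bound)
a_5 = 15: 13657/4194  (≤ bound)
a_6 = 1: 14559/4471  (≤ bound)
a_7 = 11: 173806/53375  (> 22330, stop)

14559/4471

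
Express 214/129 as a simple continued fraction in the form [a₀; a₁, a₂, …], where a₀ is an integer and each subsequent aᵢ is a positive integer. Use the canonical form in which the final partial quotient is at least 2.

[1; 1, 1, 1, 13, 1, 2]

⌊214/129⌋ = 1, remainder 85
⌊129/85⌋ = 1, remainder 44
⌊85/44⌋ = 1, remainder 41
⌊44/41⌋ = 1, remainder 3
⌊41/3⌋ = 13, remainder 2
⌊3/2⌋ = 1, remainder 1
⌊2/1⌋ = 2, remainder 0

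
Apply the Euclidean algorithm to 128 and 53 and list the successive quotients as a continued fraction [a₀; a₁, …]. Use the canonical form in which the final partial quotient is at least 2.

[2; 2, 2, 2, 4]

⌊128/53⌋ = 2, remainder 22
⌊53/22⌋ = 2, remainder 9
⌊22/9⌋ = 2, remainder 4
⌊9/4⌋ = 2, remainder 1
⌊4/1⌋ = 4, remainder 0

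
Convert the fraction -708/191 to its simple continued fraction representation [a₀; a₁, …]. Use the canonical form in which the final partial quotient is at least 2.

Run the Euclidean algorithm, recording each quotient:
-708 = -4·191 + 56, so a_0 = -4
191 = 3·56 + 23, so a_1 = 3
56 = 2·23 + 10, so a_2 = 2
23 = 2·10 + 3, so a_3 = 2
10 = 3·3 + 1, so a_4 = 3
3 = 3·1 + 0, so a_5 = 3

[-4; 3, 2, 2, 3, 3]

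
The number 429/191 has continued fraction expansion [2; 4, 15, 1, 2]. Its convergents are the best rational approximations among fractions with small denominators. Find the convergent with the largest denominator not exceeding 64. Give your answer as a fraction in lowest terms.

a_0 = 2: 2/1  (≤ bound)
a_1 = 4: 9/4  (≤ bound)
a_2 = 15: 137/61  (≤ bound)
a_3 = 1: 146/65  (> 64, stop)

137/61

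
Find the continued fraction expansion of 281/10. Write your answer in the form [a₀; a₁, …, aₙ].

[28; 10]

Run the Euclidean algorithm, recording each quotient:
281 ÷ 10 → quotient 28, remainder 1
10 ÷ 1 → quotient 10, remainder 0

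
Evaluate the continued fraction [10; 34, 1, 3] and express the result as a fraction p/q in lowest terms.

Start with 3.
1 + 1/(3/1) = 1 + 1/3 = 4/3
34 + 1/(4/3) = 34 + 3/4 = 139/4
10 + 1/(139/4) = 10 + 4/139 = 1394/139

1394/139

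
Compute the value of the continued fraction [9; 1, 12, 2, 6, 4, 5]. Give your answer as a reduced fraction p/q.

Start with 5.
4 + 1/(5/1) = 4 + 1/5 = 21/5
6 + 1/(21/5) = 6 + 5/21 = 131/21
2 + 1/(131/21) = 2 + 21/131 = 283/131
12 + 1/(283/131) = 12 + 131/283 = 3527/283
1 + 1/(3527/283) = 1 + 283/3527 = 3810/3527
9 + 1/(3810/3527) = 9 + 3527/3810 = 37817/3810

37817/3810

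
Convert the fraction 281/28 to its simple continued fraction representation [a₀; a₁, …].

281 ÷ 28 → quotient 10, remainder 1
28 ÷ 1 → quotient 28, remainder 0

[10; 28]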